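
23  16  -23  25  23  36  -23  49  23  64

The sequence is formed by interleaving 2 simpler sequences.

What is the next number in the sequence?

-23

Split by position mod 2 into 2 tracks.
Track A is 23, -23, 23, -23, 23, which is alternating ±23.
Track B is 16, 25, 36, 49, 64, which is the squares 4², 5², 6², ….
Position 11 → track A, term 6 = -23.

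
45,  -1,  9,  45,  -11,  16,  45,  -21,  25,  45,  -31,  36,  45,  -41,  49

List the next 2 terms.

Split by position mod 3 into 3 tracks.
Track A: 45, 45, 45, 45, 45 (always 45).
Track B: -1, -11, -21, -31, -41 (arithmetic with common difference −10).
Track C: 9, 16, 25, 36, 49 (perfect squares starting at 3²).
Term 16 comes from track A (its 6th entry): 45.
The 17th slot belongs to track B; its 6th term is -51.

45, -51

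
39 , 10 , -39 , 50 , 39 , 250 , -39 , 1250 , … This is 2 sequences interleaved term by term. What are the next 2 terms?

39, 6250

Odd-indexed and even-indexed terms follow separate rules.
Subsequence A = 39, -39, 39, -39: the oscillation 39·(−1)^(n+1).
Subsequence B = 10, 50, 250, 1250: a geometric progression (common ratio 5).
Term 9 comes from subsequence A (its 5th entry): 39.
The 10th slot belongs to subsequence B; its 5th term is 6250.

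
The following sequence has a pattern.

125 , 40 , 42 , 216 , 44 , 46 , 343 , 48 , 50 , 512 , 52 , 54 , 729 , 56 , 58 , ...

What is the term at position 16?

1000

Positions follow the repeating pattern ABB; grouping by letter gives 2 tracks.
Stream A: 125, 216, 343, 512, 729 — the cubes 5³, 6³, 7³, ….
Stream B: 40, 42, 44, 46, 48, 50, 52, 54, 56, 58 — arithmetic with common difference +2.
Position 16 falls in stream A as its term 6, giving 1000.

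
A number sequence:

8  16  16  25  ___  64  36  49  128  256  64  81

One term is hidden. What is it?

32

The slot pattern repeats as AABB (period 4), so there are 2 interleaved tracks.
Subsequence A = 8, 16, ?, 64, 128, 256: powers 2^3, 2^4, 2^5, ….
Subsequence B = 16, 25, 36, 49, 64, 81: consecutive squares n² from n = 4.
Subsequence A's pattern makes the blank 32.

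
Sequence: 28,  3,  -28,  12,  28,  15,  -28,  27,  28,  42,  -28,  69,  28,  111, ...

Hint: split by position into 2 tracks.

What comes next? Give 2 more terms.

Positions 1, 3, 5, … form one subsequence and positions 2, 4, 6, … form another.
Stream A is 28, -28, 28, -28, 28, -28, 28, which is the oscillation 28·(−1)^(n+1).
Stream B is 3, 12, 15, 27, 42, 69, 111, which is Fibonacci-style (each term is the sum of the two before it).
Position 15 → stream A, term 8 = -28.
The 16th slot belongs to stream B; its 8th term is 180.

-28, 180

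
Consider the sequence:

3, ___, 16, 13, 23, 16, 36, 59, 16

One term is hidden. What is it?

10

Reading positions in blocks of 3 reveals the pattern AAB — 2 tracks woven together.
Track A: 3, ?, 13, 23, 36, 59 — each term equals the sum of the previous two.
Track B: 16, 16, 16 — constant 16.
The gap is track A's term 2; the rule gives 10.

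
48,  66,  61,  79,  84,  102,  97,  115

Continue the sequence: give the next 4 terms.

120, 138, 133, 151

Positions follow the repeating pattern AABB; grouping by letter gives 2 tracks.
Subsequence A: 48, 66, 84, 102 (adding 18 each time).
Subsequence B: 61, 79, 97, 115 (adding 18 each time).
Position 9 falls in subsequence A as its term 5, giving 120.
The 10th slot belongs to subsequence A; its 6th term is 138.
The 11th slot belongs to subsequence B; its 5th term is 133.
Position 12 falls in subsequence B as its term 6, giving 151.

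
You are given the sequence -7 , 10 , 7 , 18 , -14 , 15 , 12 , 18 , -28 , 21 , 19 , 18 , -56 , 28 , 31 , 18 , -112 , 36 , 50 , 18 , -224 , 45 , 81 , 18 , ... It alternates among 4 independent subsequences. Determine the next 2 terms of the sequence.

-448, 55

Taking every 4th term gives 4 separate tracks.
Stream A: -7, -14, -28, -56, -112, -224 — multiplying by 2 each time.
Stream B: 10, 15, 21, 28, 36, 45 — triangular numbers n(n+1)/2 for n = 4, 5, ….
Stream C: 7, 12, 19, 31, 50, 81 — a Fibonacci-like recurrence a_n = a_{n-1} + a_{n-2}.
Stream D: 18, 18, 18, 18, 18, 18 — the constant sequence 18.
Term 25 comes from stream A (its 7th entry): -448.
Position 26 falls in stream B as its term 7, giving 55.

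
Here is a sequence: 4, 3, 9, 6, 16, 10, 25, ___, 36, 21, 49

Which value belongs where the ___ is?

15

Positions 1, 3, 5, … form one subsequence and positions 2, 4, 6, … form another.
Subsequence A is 4, 9, 16, 25, 36, 49, which is consecutive squares n² from n = 2.
Subsequence B is 3, 6, 10, ?, 21, which is triangular numbers n(n+1)/2 for n = 2, 3, ….
The gap is subsequence B's term 4; the rule gives 15.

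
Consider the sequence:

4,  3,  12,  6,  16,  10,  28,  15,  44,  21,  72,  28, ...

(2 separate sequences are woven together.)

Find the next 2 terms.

Odd-indexed and even-indexed terms follow separate rules.
Stream A: 4, 12, 16, 28, 44, 72 — a Fibonacci-like recurrence a_n = a_{n-1} + a_{n-2}.
Stream B: 3, 6, 10, 15, 21, 28 — triangular numbers starting at T_2.
The 13th slot belongs to stream A; its 7th term is 116.
Position 14 → stream B, term 7 = 36.

116, 36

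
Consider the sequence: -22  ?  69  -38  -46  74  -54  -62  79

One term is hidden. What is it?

-30

Reading positions in blocks of 3 reveals the pattern AAB — 2 tracks woven together.
Stream A: -22, ?, -38, -46, -54, -62 — linear: a_n = -14 − 8·n.
Stream B: 69, 74, 79 — adding 5 each time.
Filling stream A at index 2 by its rule yields -30.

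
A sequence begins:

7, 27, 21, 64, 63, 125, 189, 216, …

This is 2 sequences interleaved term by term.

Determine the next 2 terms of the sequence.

Positions 1, 3, 5, … form one subsequence and positions 2, 4, 6, … form another.
Track A: 7, 21, 63, 189. A geometric progression (common ratio 3).
Track B: 27, 64, 125, 216. Perfect cubes starting at 3³.
Position 9 → track A, term 5 = 567.
Position 10 → track B, term 5 = 343.

567, 343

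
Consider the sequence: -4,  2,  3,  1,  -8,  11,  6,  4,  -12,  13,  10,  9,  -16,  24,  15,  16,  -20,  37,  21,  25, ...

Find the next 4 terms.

-24, 61, 28, 36

Split by position mod 4 into 4 tracks.
Track A: -4, -8, -12, -16, -20 — arithmetic with common difference −4.
Track B: 2, 11, 13, 24, 37 — a Fibonacci-like recurrence a_n = a_{n-1} + a_{n-2}.
Track C: 3, 6, 10, 15, 21 — the triangular numbers T_2, T_3, ….
Track D: 1, 4, 9, 16, 25 — perfect squares starting at 1².
Term 21 comes from track A (its 6th entry): -24.
Term 22 comes from track B (its 6th entry): 61.
Position 23 falls in track C as its term 6, giving 28.
Position 24 → track D, term 6 = 36.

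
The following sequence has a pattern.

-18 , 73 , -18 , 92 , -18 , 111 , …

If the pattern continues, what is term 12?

Positions 1, 3, 5, … form one subsequence and positions 2, 4, 6, … form another.
Track A: -18, -18, -18 — always -18.
Track B: 73, 92, 111 — linear: a_n = 54 + 19·n.
Position 12 falls in track B as its term 6, giving 168.

168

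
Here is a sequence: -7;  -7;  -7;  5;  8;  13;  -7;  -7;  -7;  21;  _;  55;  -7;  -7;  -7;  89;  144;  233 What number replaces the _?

34

The slot pattern repeats as AAABBB (period 6), so there are 2 interleaved tracks.
Track A is -7, -7, -7, -7, -7, -7, -7, -7, -7, which is the constant sequence -7.
Track B is 5, 8, 13, 21, ?, 55, 89, 144, 233, which is each term equals the sum of the previous two.
Filling track B at index 5 by its rule yields 34.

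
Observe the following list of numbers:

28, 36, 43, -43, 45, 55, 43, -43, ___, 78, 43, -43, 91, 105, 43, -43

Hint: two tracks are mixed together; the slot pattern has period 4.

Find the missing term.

Positions follow the repeating pattern AABB; grouping by letter gives 2 tracks.
Track A: 28, 36, 45, 55, ?, 78, 91, 105 — triangular numbers starting at T_7.
Track B: 43, -43, 43, -43, 43, -43, 43, -43 — oscillating between 43 and -43.
The gap is track A's term 5; the rule gives 66.

66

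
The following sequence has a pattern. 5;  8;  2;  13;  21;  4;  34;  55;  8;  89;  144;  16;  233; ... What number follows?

377

Positions follow the repeating pattern AAB; grouping by letter gives 2 tracks.
Subsequence A: 5, 8, 13, 21, 34, 55, 89, 144, 233 — Fibonacci-style (each term is the sum of the two before it).
Subsequence B: 2, 4, 8, 16 — successive powers of 2.
Term 14 comes from subsequence A (its 10th entry): 377.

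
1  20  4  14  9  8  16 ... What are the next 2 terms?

Taking every 2nd term gives 2 separate tracks.
Track A: 1, 4, 9, 16 (perfect squares starting at 1²).
Track B: 20, 14, 8 (arithmetic, step −6).
The 8th slot belongs to track B; its 4th term is 2.
Position 9 → track A, term 5 = 25.

2, 25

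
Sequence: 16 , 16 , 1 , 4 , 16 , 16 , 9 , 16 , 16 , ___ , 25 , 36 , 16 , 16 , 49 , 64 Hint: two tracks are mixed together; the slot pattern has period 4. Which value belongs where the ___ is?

Reading positions in blocks of 4 reveals the pattern AABB — 2 tracks woven together.
Track A: 16, 16, 16, 16, 16, ?, 16, 16 (the constant sequence 16).
Track B: 1, 4, 9, 16, 25, 36, 49, 64 (perfect squares starting at 1²).
The gap is track A's term 6; the rule gives 16.

16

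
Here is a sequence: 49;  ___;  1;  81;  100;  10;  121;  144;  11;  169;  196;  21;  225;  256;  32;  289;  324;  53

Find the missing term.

The slot pattern repeats as AAB (period 3), so there are 2 interleaved tracks.
Stream A: 49, ?, 81, 100, 121, 144, 169, 196, 225, 256, 289, 324 — consecutive squares n² from n = 7.
Stream B: 1, 10, 11, 21, 32, 53 — a Fibonacci-like recurrence a_n = a_{n-1} + a_{n-2}.
So the missing entry in stream A is 64.

64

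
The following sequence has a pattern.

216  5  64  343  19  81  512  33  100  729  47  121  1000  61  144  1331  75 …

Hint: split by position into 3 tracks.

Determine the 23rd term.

103

Read the sequence 3 terms at a time; column i is its own pattern.
Track A = 216, 343, 512, 729, 1000, 1331: the cubes 6³, 7³, 8³, ….
Track B = 5, 19, 33, 47, 61, 75: arithmetic with common difference +14.
Track C = 64, 81, 100, 121, 144: consecutive squares n² from n = 8.
The 23rd slot belongs to track B; its 8th term is 103.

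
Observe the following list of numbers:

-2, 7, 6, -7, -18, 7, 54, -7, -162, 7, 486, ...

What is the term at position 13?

Positions 1, 3, 5, … form one subsequence and positions 2, 4, 6, … form another.
Track A is -2, 6, -18, 54, -162, 486, which is geometric with ratio -3.
Track B is 7, -7, 7, -7, 7, which is oscillating between 7 and -7.
Position 13 → track A, term 7 = -1458.

-1458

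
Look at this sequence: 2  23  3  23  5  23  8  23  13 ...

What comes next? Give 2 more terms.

Odd-indexed and even-indexed terms follow separate rules.
Subsequence A: 2, 3, 5, 8, 13 (each term equals the sum of the previous two).
Subsequence B: 23, 23, 23, 23 (the constant sequence 23).
Position 10 falls in subsequence B as its term 5, giving 23.
Position 11 falls in subsequence A as its term 6, giving 21.

23, 21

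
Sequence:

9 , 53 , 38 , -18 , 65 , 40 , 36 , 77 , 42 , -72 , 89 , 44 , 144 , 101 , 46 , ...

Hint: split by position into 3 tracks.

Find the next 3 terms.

Taking every 3rd term gives 3 separate tracks.
Track A is 9, -18, 36, -72, 144, which is geometric with ratio -2.
Track B is 53, 65, 77, 89, 101, which is arithmetic with common difference +12.
Track C is 38, 40, 42, 44, 46, which is arithmetic, step +2.
Term 16 comes from track A (its 6th entry): -288.
Position 17 → track B, term 6 = 113.
Term 18 comes from track C (its 6th entry): 48.

-288, 113, 48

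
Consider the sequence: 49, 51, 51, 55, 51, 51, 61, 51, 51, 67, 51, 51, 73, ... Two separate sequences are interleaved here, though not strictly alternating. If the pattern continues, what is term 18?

51

The slot pattern repeats as ABB (period 3), so there are 2 interleaved tracks.
Track A is 49, 55, 61, 67, 73, which is arithmetic, step +6.
Track B is 51, 51, 51, 51, 51, 51, 51, 51, which is always 51.
Term 18 comes from track B (its 12th entry): 51.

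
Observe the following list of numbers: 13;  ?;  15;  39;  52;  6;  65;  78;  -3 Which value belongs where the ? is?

26

Positions follow the repeating pattern AAB; grouping by letter gives 2 tracks.
Track A: 13, ?, 39, 52, 65, 78. Linear: a_n = 13·n.
Track B: 15, 6, -3. Arithmetic with common difference −9.
The gap is track A's term 2; the rule gives 26.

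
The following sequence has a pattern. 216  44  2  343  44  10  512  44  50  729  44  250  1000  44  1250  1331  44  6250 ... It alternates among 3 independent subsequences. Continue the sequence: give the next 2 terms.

1728, 44

Read the sequence 3 terms at a time; column i is its own pattern.
Track A = 216, 343, 512, 729, 1000, 1331: consecutive cubes n³ from n = 6.
Track B = 44, 44, 44, 44, 44, 44: always 44.
Track C = 2, 10, 50, 250, 1250, 6250: a geometric progression (common ratio 5).
Position 19 falls in track A as its term 7, giving 1728.
Position 20 → track B, term 7 = 44.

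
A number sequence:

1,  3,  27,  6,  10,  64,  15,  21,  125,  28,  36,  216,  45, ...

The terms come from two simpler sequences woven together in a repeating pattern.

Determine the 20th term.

Reading positions in blocks of 3 reveals the pattern AAB — 2 tracks woven together.
Track A: 1, 3, 6, 10, 15, 21, 28, 36, 45. Triangular numbers n(n+1)/2 for n = 1, 2, ….
Track B: 27, 64, 125, 216. Consecutive cubes n³ from n = 3.
Position 20 → track A, term 14 = 105.

105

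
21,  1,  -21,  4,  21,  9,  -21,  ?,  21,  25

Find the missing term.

The terms cycle through 2 interleaved subsequences.
Stream A: 21, -21, 21, -21, 21. Oscillating between 21 and -21.
Stream B: 1, 4, 9, ?, 25. The squares 1², 2², 3², ….
Stream B's pattern makes the blank 16.

16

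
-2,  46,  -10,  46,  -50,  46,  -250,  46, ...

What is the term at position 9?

Positions 1, 3, 5, … form one subsequence and positions 2, 4, 6, … form another.
Track A is -2, -10, -50, -250, which is multiplying by 5 each time.
Track B is 46, 46, 46, 46, which is constant 46.
Position 9 → track A, term 5 = -1250.

-1250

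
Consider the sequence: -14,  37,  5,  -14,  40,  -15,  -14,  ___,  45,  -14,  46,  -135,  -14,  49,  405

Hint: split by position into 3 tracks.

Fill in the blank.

43

Read the sequence 3 terms at a time; column i is its own pattern.
Subsequence A = -14, -14, -14, -14, -14: constant -14.
Subsequence B = 37, 40, ?, 46, 49: arithmetic with common difference +3.
Subsequence C = 5, -15, 45, -135, 405: multiplying by -3 each time.
Subsequence B's pattern makes the blank 43.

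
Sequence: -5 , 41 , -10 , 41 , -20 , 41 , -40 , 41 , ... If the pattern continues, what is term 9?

The terms cycle through 2 interleaved subsequences.
Track A = -5, -10, -20, -40: multiplying by 2 each time.
Track B = 41, 41, 41, 41: constant 41.
Position 9 falls in track A as its term 5, giving -80.

-80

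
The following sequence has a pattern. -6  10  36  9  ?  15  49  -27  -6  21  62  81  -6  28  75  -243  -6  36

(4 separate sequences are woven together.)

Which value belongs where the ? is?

Read the sequence 4 terms at a time; column i is its own pattern.
Stream A: -6, ?, -6, -6, -6 (always -6).
Stream B: 10, 15, 21, 28, 36 (triangular numbers n(n+1)/2 for n = 4, 5, …).
Stream C: 36, 49, 62, 75 (arithmetic, step +13).
Stream D: 9, -27, 81, -243 (a geometric progression (common ratio -3)).
So the missing entry in stream A is -6.

-6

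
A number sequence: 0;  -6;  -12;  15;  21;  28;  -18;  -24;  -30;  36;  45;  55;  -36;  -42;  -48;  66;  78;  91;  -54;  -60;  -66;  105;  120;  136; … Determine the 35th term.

Reading positions in blocks of 6 reveals the pattern AAABBB — 2 tracks woven together.
Track A is 0, -6, -12, -18, -24, -30, -36, -42, -48, -54, -60, -66, which is linear: a_n = 6 − 6·n.
Track B is 15, 21, 28, 36, 45, 55, 66, 78, 91, 105, 120, 136, which is triangular numbers n(n+1)/2 for n = 5, 6, ….
Term 35 comes from track B (its 17th entry): 231.

231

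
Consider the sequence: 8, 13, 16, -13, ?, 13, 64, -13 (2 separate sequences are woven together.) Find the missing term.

Split by position mod 2 into 2 tracks.
Track A is 8, 16, ?, 64, which is geometric, ×2 each step.
Track B is 13, -13, 13, -13, which is oscillating between 13 and -13.
Filling track A at index 3 by its rule yields 32.

32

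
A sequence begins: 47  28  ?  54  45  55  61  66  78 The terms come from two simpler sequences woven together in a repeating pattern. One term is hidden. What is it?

Positions follow the repeating pattern ABB; grouping by letter gives 2 tracks.
Track A: 47, 54, 61. Adding 7 each time.
Track B: 28, ?, 45, 55, 66, 78. Triangular numbers starting at T_7.
Filling track B at index 2 by its rule yields 36.

36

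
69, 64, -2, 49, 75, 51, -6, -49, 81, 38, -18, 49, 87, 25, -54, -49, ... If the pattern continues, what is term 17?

93

Read the sequence 4 terms at a time; column i is its own pattern.
Track A: 69, 75, 81, 87 (adding 6 each time).
Track B: 64, 51, 38, 25 (arithmetic with common difference −13).
Track C: -2, -6, -18, -54 (geometric with ratio 3).
Track D: 49, -49, 49, -49 (oscillating between 49 and -49).
Position 17 → track A, term 5 = 93.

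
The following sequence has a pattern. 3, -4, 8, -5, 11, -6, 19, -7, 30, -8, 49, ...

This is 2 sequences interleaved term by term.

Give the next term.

-9

Positions 1, 3, 5, … form one subsequence and positions 2, 4, 6, … form another.
Stream A: 3, 8, 11, 19, 30, 49 (Fibonacci-style (each term is the sum of the two before it)).
Stream B: -4, -5, -6, -7, -8 (arithmetic, step −1).
Term 12 comes from stream B (its 6th entry): -9.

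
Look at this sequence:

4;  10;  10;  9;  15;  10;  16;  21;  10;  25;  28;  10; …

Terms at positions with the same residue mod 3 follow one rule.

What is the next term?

36

Read the sequence 3 terms at a time; column i is its own pattern.
Track A = 4, 9, 16, 25: consecutive squares n² from n = 2.
Track B = 10, 15, 21, 28: triangular numbers starting at T_4.
Track C = 10, 10, 10, 10: the constant sequence 10.
Term 13 comes from track A (its 5th entry): 36.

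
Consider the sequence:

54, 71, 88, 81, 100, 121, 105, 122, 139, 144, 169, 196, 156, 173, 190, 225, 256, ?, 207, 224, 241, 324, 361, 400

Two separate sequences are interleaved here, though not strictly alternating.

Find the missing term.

The slot pattern repeats as AAABBB (period 6), so there are 2 interleaved tracks.
Subsequence A: 54, 71, 88, 105, 122, 139, 156, 173, 190, 207, 224, 241 (arithmetic, step +17).
Subsequence B: 81, 100, 121, 144, 169, 196, 225, 256, ?, 324, 361, 400 (the squares 9², 10², 11², …).
The gap is subsequence B's term 9; the rule gives 289.

289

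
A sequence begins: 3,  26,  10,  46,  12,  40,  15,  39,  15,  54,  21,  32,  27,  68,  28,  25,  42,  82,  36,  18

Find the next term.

Taking every 4th term gives 4 separate tracks.
Track A = 3, 12, 15, 27, 42: a Fibonacci-like recurrence a_n = a_{n-1} + a_{n-2}.
Track B = 26, 40, 54, 68, 82: arithmetic, step +14.
Track C = 10, 15, 21, 28, 36: triangular numbers starting at T_4.
Track D = 46, 39, 32, 25, 18: arithmetic, step −7.
Position 21 falls in track A as its term 6, giving 69.

69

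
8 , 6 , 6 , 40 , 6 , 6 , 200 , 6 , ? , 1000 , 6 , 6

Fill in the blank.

Reading positions in blocks of 3 reveals the pattern ABB — 2 tracks woven together.
Subsequence A = 8, 40, 200, 1000: geometric with ratio 5.
Subsequence B = 6, 6, 6, 6, 6, ?, 6, 6: constant 6.
So the missing entry in subsequence B is 6.

6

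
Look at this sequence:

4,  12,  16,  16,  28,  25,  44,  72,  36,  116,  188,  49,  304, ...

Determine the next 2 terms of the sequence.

492, 64

The slot pattern repeats as AAB (period 3), so there are 2 interleaved tracks.
Subsequence A: 4, 12, 16, 28, 44, 72, 116, 188, 304 (Fibonacci-style (each term is the sum of the two before it)).
Subsequence B: 16, 25, 36, 49 (the squares 4², 5², 6², …).
Position 14 falls in subsequence A as its term 10, giving 492.
Position 15 → subsequence B, term 5 = 64.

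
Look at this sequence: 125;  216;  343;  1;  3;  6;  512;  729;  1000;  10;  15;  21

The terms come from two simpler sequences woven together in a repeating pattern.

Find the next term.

Reading positions in blocks of 6 reveals the pattern AAABBB — 2 tracks woven together.
Track A = 125, 216, 343, 512, 729, 1000: consecutive cubes n³ from n = 5.
Track B = 1, 3, 6, 10, 15, 21: triangular numbers n(n+1)/2 for n = 1, 2, ….
Position 13 falls in track A as its term 7, giving 1331.

1331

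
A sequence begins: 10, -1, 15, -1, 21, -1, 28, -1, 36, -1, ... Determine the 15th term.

Split by position mod 2 into 2 tracks.
Stream A is 10, 15, 21, 28, 36, which is triangular numbers starting at T_4.
Stream B is -1, -1, -1, -1, -1, which is constant -1.
Position 15 falls in stream A as its term 8, giving 66.

66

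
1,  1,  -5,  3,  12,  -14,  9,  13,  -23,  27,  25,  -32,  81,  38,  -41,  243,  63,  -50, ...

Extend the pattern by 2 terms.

729, 101

Read the sequence 3 terms at a time; column i is its own pattern.
Track A: 1, 3, 9, 27, 81, 243 (a geometric progression (common ratio 3)).
Track B: 1, 12, 13, 25, 38, 63 (each term equals the sum of the previous two).
Track C: -5, -14, -23, -32, -41, -50 (linear: a_n = 4 − 9·n).
Position 19 falls in track A as its term 7, giving 729.
Position 20 → track B, term 7 = 101.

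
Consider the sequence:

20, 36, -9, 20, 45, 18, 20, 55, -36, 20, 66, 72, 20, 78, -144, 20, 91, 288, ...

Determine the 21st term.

-576

Split by position mod 3: positions 1, 4, 7, … form one track, and each other residue class forms its own.
Stream A: 20, 20, 20, 20, 20, 20 — constant 20.
Stream B: 36, 45, 55, 66, 78, 91 — the triangular numbers T_8, T_9, ….
Stream C: -9, 18, -36, 72, -144, 288 — geometric with ratio -2.
The 21st slot belongs to stream C; its 7th term is -576.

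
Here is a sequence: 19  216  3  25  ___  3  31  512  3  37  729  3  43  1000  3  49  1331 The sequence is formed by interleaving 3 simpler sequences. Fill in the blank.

343

Split by position mod 3 into 3 tracks.
Track A: 19, 25, 31, 37, 43, 49 (linear: a_n = 13 + 6·n).
Track B: 216, ?, 512, 729, 1000, 1331 (the cubes 6³, 7³, 8³, …).
Track C: 3, 3, 3, 3, 3 (constant 3).
So the missing entry in track B is 343.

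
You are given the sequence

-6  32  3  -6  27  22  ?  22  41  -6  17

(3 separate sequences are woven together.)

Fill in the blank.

-6

The terms cycle through 3 interleaved subsequences.
Track A: -6, -6, ?, -6. Constant -6.
Track B: 32, 27, 22, 17. Arithmetic, step −5.
Track C: 3, 22, 41. Adding 19 each time.
The gap is track A's term 3; the rule gives -6.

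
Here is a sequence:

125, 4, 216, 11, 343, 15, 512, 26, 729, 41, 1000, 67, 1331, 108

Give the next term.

1728

Odd-indexed and even-indexed terms follow separate rules.
Subsequence A is 125, 216, 343, 512, 729, 1000, 1331, which is consecutive cubes n³ from n = 5.
Subsequence B is 4, 11, 15, 26, 41, 67, 108, which is Fibonacci-style (each term is the sum of the two before it).
Term 15 comes from subsequence A (its 8th entry): 1728.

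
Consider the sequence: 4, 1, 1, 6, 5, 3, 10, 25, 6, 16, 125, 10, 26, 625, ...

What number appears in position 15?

The terms cycle through 3 interleaved subsequences.
Track A: 4, 6, 10, 16, 26. Each term equals the sum of the previous two.
Track B: 1, 5, 25, 125, 625. Successive powers of 5.
Track C: 1, 3, 6, 10. The triangular numbers T_1, T_2, ….
The 15th slot belongs to track C; its 5th term is 15.

15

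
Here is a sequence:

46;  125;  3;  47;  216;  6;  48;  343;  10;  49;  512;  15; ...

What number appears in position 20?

The terms cycle through 3 interleaved subsequences.
Subsequence A: 46, 47, 48, 49 — adding 1 each time.
Subsequence B: 125, 216, 343, 512 — consecutive cubes n³ from n = 5.
Subsequence C: 3, 6, 10, 15 — triangular numbers n(n+1)/2 for n = 2, 3, ….
Position 20 falls in subsequence B as its term 7, giving 1331.

1331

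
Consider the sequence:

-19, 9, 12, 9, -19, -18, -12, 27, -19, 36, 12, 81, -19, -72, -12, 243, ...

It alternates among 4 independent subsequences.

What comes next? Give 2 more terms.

Taking every 4th term gives 4 separate tracks.
Track A: -19, -19, -19, -19. Always -19.
Track B: 9, -18, 36, -72. Multiplying by -2 each time.
Track C: 12, -12, 12, -12. Alternating ±12.
Track D: 9, 27, 81, 243. Powers 3^2, 3^3, 3^4, ….
Position 17 → track A, term 5 = -19.
The 18th slot belongs to track B; its 5th term is 144.

-19, 144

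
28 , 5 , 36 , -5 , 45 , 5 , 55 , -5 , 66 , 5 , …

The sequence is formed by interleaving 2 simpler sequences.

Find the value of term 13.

Positions 1, 3, 5, … form one subsequence and positions 2, 4, 6, … form another.
Track A: 28, 36, 45, 55, 66. Triangular numbers n(n+1)/2 for n = 7, 8, ….
Track B: 5, -5, 5, -5, 5. Alternating ±5.
Position 13 → track A, term 7 = 91.

91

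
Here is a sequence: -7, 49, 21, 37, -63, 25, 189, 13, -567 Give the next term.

Positions 1, 3, 5, … form one subsequence and positions 2, 4, 6, … form another.
Track A = -7, 21, -63, 189, -567: multiplying by -3 each time.
Track B = 49, 37, 25, 13: arithmetic with common difference −12.
The 10th slot belongs to track B; its 5th term is 1.

1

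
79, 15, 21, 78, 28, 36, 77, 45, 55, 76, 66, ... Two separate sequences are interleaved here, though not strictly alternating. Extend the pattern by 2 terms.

78, 75

Reading positions in blocks of 3 reveals the pattern ABB — 2 tracks woven together.
Stream A: 79, 78, 77, 76 — arithmetic, step −1.
Stream B: 15, 21, 28, 36, 45, 55, 66 — triangular numbers starting at T_5.
Position 12 → stream B, term 8 = 78.
Position 13 falls in stream A as its term 5, giving 75.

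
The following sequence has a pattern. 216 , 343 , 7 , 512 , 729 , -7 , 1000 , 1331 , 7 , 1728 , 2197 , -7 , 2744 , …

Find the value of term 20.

The slot pattern repeats as AAB (period 3), so there are 2 interleaved tracks.
Stream A: 216, 343, 512, 729, 1000, 1331, 1728, 2197, 2744 (the cubes 6³, 7³, 8³, …).
Stream B: 7, -7, 7, -7 (the oscillation 7·(−1)^(n+1)).
Position 20 falls in stream A as its term 14, giving 6859.

6859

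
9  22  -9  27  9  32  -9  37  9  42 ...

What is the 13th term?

Odd-indexed and even-indexed terms follow separate rules.
Subsequence A: 9, -9, 9, -9, 9 — the oscillation 9·(−1)^(n+1).
Subsequence B: 22, 27, 32, 37, 42 — linear: a_n = 17 + 5·n.
Position 13 falls in subsequence A as its term 7, giving 9.

9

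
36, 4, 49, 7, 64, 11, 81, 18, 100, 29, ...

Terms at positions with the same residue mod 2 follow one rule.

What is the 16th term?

Positions 1, 3, 5, … form one subsequence and positions 2, 4, 6, … form another.
Track A: 36, 49, 64, 81, 100. The squares 6², 7², 8², ….
Track B: 4, 7, 11, 18, 29. Fibonacci-style (each term is the sum of the two before it).
The 16th slot belongs to track B; its 8th term is 123.

123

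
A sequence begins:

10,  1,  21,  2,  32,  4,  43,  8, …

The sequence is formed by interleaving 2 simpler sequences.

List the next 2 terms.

Odd-indexed and even-indexed terms follow separate rules.
Stream A: 10, 21, 32, 43. Arithmetic with common difference +11.
Stream B: 1, 2, 4, 8. Geometric with ratio 2.
Position 9 falls in stream A as its term 5, giving 54.
The 10th slot belongs to stream B; its 5th term is 16.

54, 16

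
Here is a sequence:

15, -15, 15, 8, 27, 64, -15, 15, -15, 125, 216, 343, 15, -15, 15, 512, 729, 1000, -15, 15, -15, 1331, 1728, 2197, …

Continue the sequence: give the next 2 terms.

Positions follow the repeating pattern AAABBB; grouping by letter gives 2 tracks.
Subsequence A = 15, -15, 15, -15, 15, -15, 15, -15, 15, -15, 15, -15: alternating ±15.
Subsequence B = 8, 27, 64, 125, 216, 343, 512, 729, 1000, 1331, 1728, 2197: consecutive cubes n³ from n = 2.
The 25th slot belongs to subsequence A; its 13th term is 15.
Term 26 comes from subsequence A (its 14th entry): -15.

15, -15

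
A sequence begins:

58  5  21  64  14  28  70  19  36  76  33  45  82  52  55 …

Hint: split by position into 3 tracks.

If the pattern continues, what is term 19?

Read the sequence 3 terms at a time; column i is its own pattern.
Track A: 58, 64, 70, 76, 82 (arithmetic, step +6).
Track B: 5, 14, 19, 33, 52 (each term equals the sum of the previous two).
Track C: 21, 28, 36, 45, 55 (the triangular numbers T_6, T_7, …).
The 19th slot belongs to track A; its 7th term is 94.

94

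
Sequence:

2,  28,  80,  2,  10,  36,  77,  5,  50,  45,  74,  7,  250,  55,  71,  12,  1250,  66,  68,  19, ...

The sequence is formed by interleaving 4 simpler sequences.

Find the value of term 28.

50

Read the sequence 4 terms at a time; column i is its own pattern.
Track A: 2, 10, 50, 250, 1250 (geometric with ratio 5).
Track B: 28, 36, 45, 55, 66 (triangular numbers n(n+1)/2 for n = 7, 8, …).
Track C: 80, 77, 74, 71, 68 (arithmetic, step −3).
Track D: 2, 5, 7, 12, 19 (a Fibonacci-like recurrence a_n = a_{n-1} + a_{n-2}).
The 28th slot belongs to track D; its 7th term is 50.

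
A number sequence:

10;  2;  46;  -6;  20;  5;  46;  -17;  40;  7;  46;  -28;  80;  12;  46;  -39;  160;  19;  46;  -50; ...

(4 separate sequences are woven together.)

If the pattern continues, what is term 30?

81

Split by position mod 4 into 4 tracks.
Subsequence A is 10, 20, 40, 80, 160, which is geometric with ratio 2.
Subsequence B is 2, 5, 7, 12, 19, which is a Fibonacci-like recurrence a_n = a_{n-1} + a_{n-2}.
Subsequence C is 46, 46, 46, 46, 46, which is constant 46.
Subsequence D is -6, -17, -28, -39, -50, which is linear: a_n = 5 − 11·n.
Position 30 → subsequence B, term 8 = 81.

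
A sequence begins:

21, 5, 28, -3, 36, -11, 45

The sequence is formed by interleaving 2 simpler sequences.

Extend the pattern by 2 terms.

-19, 55

Taking every 2nd term gives 2 separate tracks.
Track A: 21, 28, 36, 45 (triangular numbers n(n+1)/2 for n = 6, 7, …).
Track B: 5, -3, -11 (arithmetic, step −8).
Position 8 falls in track B as its term 4, giving -19.
The 9th slot belongs to track A; its 5th term is 55.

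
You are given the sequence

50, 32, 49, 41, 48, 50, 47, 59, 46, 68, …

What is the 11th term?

The terms cycle through 2 interleaved subsequences.
Subsequence A: 50, 49, 48, 47, 46. Subtracting 1 each time.
Subsequence B: 32, 41, 50, 59, 68. Linear: a_n = 23 + 9·n.
Position 11 → subsequence A, term 6 = 45.

45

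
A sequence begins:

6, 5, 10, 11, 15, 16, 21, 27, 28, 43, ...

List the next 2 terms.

36, 70

Odd-indexed and even-indexed terms follow separate rules.
Stream A: 6, 10, 15, 21, 28. The triangular numbers T_3, T_4, ….
Stream B: 5, 11, 16, 27, 43. A Fibonacci-like recurrence a_n = a_{n-1} + a_{n-2}.
Position 11 → stream A, term 6 = 36.
The 12th slot belongs to stream B; its 6th term is 70.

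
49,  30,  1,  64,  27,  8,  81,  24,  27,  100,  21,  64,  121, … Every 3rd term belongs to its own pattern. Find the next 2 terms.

18, 125

Read the sequence 3 terms at a time; column i is its own pattern.
Track A: 49, 64, 81, 100, 121 — perfect squares starting at 7².
Track B: 30, 27, 24, 21 — arithmetic with common difference −3.
Track C: 1, 8, 27, 64 — the cubes 1³, 2³, 3³, ….
The 14th slot belongs to track B; its 5th term is 18.
Position 15 → track C, term 5 = 125.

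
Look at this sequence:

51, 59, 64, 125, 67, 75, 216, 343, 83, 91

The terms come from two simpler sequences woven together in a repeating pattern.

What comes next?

512

Reading positions in blocks of 4 reveals the pattern AABB — 2 tracks woven together.
Stream A: 51, 59, 67, 75, 83, 91 — linear: a_n = 43 + 8·n.
Stream B: 64, 125, 216, 343 — the cubes 4³, 5³, 6³, ….
The 11th slot belongs to stream B; its 5th term is 512.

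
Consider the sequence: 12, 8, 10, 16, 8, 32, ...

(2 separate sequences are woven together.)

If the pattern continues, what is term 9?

4

Positions 1, 3, 5, … form one subsequence and positions 2, 4, 6, … form another.
Track A = 12, 10, 8: linear: a_n = 14 − 2·n.
Track B = 8, 16, 32: powers of 2.
The 9th slot belongs to track A; its 5th term is 4.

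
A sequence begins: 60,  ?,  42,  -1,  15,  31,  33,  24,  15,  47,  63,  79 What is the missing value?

51

Positions follow the repeating pattern AAABBB; grouping by letter gives 2 tracks.
Track A: 60, ?, 42, 33, 24, 15 (arithmetic with common difference −9).
Track B: -1, 15, 31, 47, 63, 79 (adding 16 each time).
So the missing entry in track A is 51.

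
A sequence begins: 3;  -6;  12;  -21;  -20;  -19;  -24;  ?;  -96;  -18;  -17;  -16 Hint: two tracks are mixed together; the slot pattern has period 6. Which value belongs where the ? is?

48

The slot pattern repeats as AAABBB (period 6), so there are 2 interleaved tracks.
Track A: 3, -6, 12, -24, ?, -96. Multiplying by -2 each time.
Track B: -21, -20, -19, -18, -17, -16. Adding 1 each time.
Filling track A at index 5 by its rule yields 48.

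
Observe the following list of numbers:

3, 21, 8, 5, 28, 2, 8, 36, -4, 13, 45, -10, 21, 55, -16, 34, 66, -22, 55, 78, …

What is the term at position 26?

105

Split by position mod 3: positions 1, 4, 7, … form one track, and each other residue class forms its own.
Track A: 3, 5, 8, 13, 21, 34, 55 (each term equals the sum of the previous two).
Track B: 21, 28, 36, 45, 55, 66, 78 (the triangular numbers T_6, T_7, …).
Track C: 8, 2, -4, -10, -16, -22 (subtracting 6 each time).
The 26th slot belongs to track B; its 9th term is 105.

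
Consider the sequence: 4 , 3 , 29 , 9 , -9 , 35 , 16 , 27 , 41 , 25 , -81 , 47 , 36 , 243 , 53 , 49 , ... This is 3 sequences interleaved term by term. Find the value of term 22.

The terms cycle through 3 interleaved subsequences.
Stream A = 4, 9, 16, 25, 36, 49: perfect squares starting at 2².
Stream B = 3, -9, 27, -81, 243: geometric, ×-3 each step.
Stream C = 29, 35, 41, 47, 53: arithmetic with common difference +6.
The 22nd slot belongs to stream A; its 8th term is 81.

81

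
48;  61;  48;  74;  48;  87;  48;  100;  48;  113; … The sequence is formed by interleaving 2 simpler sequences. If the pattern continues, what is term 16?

Split by position mod 2 into 2 tracks.
Track A is 48, 48, 48, 48, 48, which is the constant sequence 48.
Track B is 61, 74, 87, 100, 113, which is arithmetic, step +13.
Term 16 comes from track B (its 8th entry): 152.

152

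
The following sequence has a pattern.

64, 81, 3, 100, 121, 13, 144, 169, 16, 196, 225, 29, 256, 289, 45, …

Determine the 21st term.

119

Reading positions in blocks of 3 reveals the pattern AAB — 2 tracks woven together.
Stream A: 64, 81, 100, 121, 144, 169, 196, 225, 256, 289. Perfect squares starting at 8².
Stream B: 3, 13, 16, 29, 45. Fibonacci-style (each term is the sum of the two before it).
Position 21 → stream B, term 7 = 119.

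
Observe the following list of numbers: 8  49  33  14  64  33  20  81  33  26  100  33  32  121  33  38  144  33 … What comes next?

The terms cycle through 3 interleaved subsequences.
Track A: 8, 14, 20, 26, 32, 38. Arithmetic with common difference +6.
Track B: 49, 64, 81, 100, 121, 144. The squares 7², 8², 9², ….
Track C: 33, 33, 33, 33, 33, 33. The constant sequence 33.
The 19th slot belongs to track A; its 7th term is 44.

44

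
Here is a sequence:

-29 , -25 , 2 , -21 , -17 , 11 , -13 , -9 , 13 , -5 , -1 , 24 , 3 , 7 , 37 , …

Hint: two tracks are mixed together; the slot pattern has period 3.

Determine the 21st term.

The slot pattern repeats as AAB (period 3), so there are 2 interleaved tracks.
Subsequence A = -29, -25, -21, -17, -13, -9, -5, -1, 3, 7: linear: a_n = -33 + 4·n.
Subsequence B = 2, 11, 13, 24, 37: a Fibonacci-like recurrence a_n = a_{n-1} + a_{n-2}.
Position 21 falls in subsequence B as its term 7, giving 98.

98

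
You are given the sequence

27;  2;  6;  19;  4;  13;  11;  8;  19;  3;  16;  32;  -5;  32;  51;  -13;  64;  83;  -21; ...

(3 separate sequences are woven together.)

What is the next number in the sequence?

128

Split by position mod 3 into 3 tracks.
Track A = 27, 19, 11, 3, -5, -13, -21: subtracting 8 each time.
Track B = 2, 4, 8, 16, 32, 64: powers of 2.
Track C = 6, 13, 19, 32, 51, 83: a Fibonacci-like recurrence a_n = a_{n-1} + a_{n-2}.
Term 20 comes from track B (its 7th entry): 128.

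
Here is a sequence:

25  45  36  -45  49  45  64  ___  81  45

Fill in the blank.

-45

Odd-indexed and even-indexed terms follow separate rules.
Subsequence A: 25, 36, 49, 64, 81. Consecutive squares n² from n = 5.
Subsequence B: 45, -45, 45, ?, 45. The oscillation 45·(−1)^(n+1).
Filling subsequence B at index 4 by its rule yields -45.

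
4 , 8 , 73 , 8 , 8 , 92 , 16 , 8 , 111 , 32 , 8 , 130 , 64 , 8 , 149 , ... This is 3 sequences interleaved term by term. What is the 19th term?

256

The terms cycle through 3 interleaved subsequences.
Track A is 4, 8, 16, 32, 64, which is powers of 2.
Track B is 8, 8, 8, 8, 8, which is always 8.
Track C is 73, 92, 111, 130, 149, which is linear: a_n = 54 + 19·n.
Position 19 falls in track A as its term 7, giving 256.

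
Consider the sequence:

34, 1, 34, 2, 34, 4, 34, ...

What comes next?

The terms cycle through 2 interleaved subsequences.
Track A: 34, 34, 34, 34 (always 34).
Track B: 1, 2, 4 (powers of 2).
Term 8 comes from track B (its 4th entry): 8.

8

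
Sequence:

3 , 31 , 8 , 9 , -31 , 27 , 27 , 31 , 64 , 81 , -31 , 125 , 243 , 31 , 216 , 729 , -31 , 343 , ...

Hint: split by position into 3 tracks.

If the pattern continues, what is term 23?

-31

Read the sequence 3 terms at a time; column i is its own pattern.
Stream A: 3, 9, 27, 81, 243, 729. Powers of 3.
Stream B: 31, -31, 31, -31, 31, -31. Alternating ±31.
Stream C: 8, 27, 64, 125, 216, 343. Perfect cubes starting at 2³.
The 23rd slot belongs to stream B; its 8th term is -31.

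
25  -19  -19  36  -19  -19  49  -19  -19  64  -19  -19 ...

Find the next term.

81

The slot pattern repeats as ABB (period 3), so there are 2 interleaved tracks.
Track A: 25, 36, 49, 64 (the squares 5², 6², 7², …).
Track B: -19, -19, -19, -19, -19, -19, -19, -19 (always -19).
Position 13 falls in track A as its term 5, giving 81.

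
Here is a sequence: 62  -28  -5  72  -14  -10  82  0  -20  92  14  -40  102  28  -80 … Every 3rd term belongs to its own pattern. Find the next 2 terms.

112, 42

The terms cycle through 3 interleaved subsequences.
Stream A = 62, 72, 82, 92, 102: arithmetic, step +10.
Stream B = -28, -14, 0, 14, 28: adding 14 each time.
Stream C = -5, -10, -20, -40, -80: multiplying by 2 each time.
Position 16 falls in stream A as its term 6, giving 112.
The 17th slot belongs to stream B; its 6th term is 42.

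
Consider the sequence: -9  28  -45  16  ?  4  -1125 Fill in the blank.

-225

The terms cycle through 2 interleaved subsequences.
Stream A is -9, -45, ?, -1125, which is geometric with ratio 5.
Stream B is 28, 16, 4, which is arithmetic, step −12.
The gap is stream A's term 3; the rule gives -225.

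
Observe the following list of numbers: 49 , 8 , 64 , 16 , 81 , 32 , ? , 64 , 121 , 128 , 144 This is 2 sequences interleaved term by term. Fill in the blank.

Positions 1, 3, 5, … form one subsequence and positions 2, 4, 6, … form another.
Track A = 49, 64, 81, ?, 121, 144: perfect squares starting at 7².
Track B = 8, 16, 32, 64, 128: powers of 2.
The gap is track A's term 4; the rule gives 100.

100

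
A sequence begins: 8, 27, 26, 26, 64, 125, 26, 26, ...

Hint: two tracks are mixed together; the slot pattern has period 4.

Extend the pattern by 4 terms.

216, 343, 26, 26

The slot pattern repeats as AABB (period 4), so there are 2 interleaved tracks.
Track A is 8, 27, 64, 125, which is perfect cubes starting at 2³.
Track B is 26, 26, 26, 26, which is always 26.
Position 9 → track A, term 5 = 216.
Position 10 → track A, term 6 = 343.
Position 11 falls in track B as its term 5, giving 26.
Position 12 falls in track B as its term 6, giving 26.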